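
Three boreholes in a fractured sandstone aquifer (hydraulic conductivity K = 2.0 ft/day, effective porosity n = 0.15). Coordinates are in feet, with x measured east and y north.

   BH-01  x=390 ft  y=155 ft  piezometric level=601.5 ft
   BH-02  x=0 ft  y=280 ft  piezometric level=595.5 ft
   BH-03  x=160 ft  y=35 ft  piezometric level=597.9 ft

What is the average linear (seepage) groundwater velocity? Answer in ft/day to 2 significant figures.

0.21 ft/day

Three-point gradient (reference BH-01): Δ to BH-02 = (-390, 125, -6.0), Δ to BH-03 = (-230, -120, -3.6).
∂h/∂x = +0.01549, ∂h/∂y = +0.0003177 (det = 75550).
|∇h| = √(0.01549² + 0.0003177²) = 0.01549
Seepage velocity v = K·i/n = 2.0 × 0.01549 / 0.15 = 0.2065 ft/day.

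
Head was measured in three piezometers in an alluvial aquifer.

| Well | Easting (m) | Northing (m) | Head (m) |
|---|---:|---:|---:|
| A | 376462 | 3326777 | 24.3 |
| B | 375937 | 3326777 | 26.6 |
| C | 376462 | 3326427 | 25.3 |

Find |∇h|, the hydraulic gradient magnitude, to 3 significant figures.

∂h/∂x = (26.6 − 24.3) / (375937 − 376462) = -0.004381
∂h/∂y = (25.3 − 24.3) / (3326427 − 3326777) = -0.002857
|∇h| = √(-0.004381² + -0.002857²) = 0.00523

0.00523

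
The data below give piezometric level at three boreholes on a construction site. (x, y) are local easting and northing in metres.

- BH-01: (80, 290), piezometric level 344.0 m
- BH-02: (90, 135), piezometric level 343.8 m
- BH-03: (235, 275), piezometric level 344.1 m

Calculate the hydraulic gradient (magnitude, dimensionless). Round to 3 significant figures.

Differences from BH-01: to BH-02 (Δx, Δy, Δh) = (10, -155, -0.2); to BH-03 = (155, -15, +0.1).
Solve a·Δx + b·Δy = Δh: det = 10·(-15) − 155·(-155) = 23875.
∂h/∂x = [(-0.2)·(-15) − (+0.1)·(-155)] / 23875 = +0.0007749
∂h/∂y = [10·(+0.1) − 155·(-0.2)] / 23875 = +0.001340
|∇h| = √(0.0007749² + 0.001340²) = 0.001548

0.00155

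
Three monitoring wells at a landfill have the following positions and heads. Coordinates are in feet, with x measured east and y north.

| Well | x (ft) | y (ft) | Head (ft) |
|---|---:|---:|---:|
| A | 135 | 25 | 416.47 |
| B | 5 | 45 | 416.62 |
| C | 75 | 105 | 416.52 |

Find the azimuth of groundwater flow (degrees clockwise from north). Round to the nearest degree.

077°

Three-point gradient (reference A): Δ to B = (-130, 20, +0.15), Δ to C = (-60, 80, +0.05).
∂h/∂x = -0.001196, ∂h/∂y = -0.0002717 (det = -9200).
Flow direction (−∇h) has components (+0.001196 E, +0.0002717 N).
Azimuth = atan2(E, N) = atan2(+0.001196, +0.0002717) = 77.2° ≈ 077°.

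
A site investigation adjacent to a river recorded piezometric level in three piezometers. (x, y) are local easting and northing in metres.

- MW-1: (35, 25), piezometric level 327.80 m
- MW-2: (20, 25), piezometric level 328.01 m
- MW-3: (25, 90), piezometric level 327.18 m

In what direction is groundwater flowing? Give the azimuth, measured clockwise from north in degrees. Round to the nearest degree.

050°

With h = a·x + b·y + c and MW-1 as origin, the differences give:
  (-15)·a + 0·b = +0.21
  (-10)·a + 65·b = -0.62
Eliminate b (×65 and ×0, subtract): -975·a = 13.650 → a = ∂h/∂x = -0.01400
Back-substitute: b = ∂h/∂y = -0.01169.
Flow direction (−∇h) has components (+0.01400 E, +0.01169 N).
Azimuth = atan2(E, N) = atan2(+0.01400, +0.01169) = 50.1° ≈ 050°.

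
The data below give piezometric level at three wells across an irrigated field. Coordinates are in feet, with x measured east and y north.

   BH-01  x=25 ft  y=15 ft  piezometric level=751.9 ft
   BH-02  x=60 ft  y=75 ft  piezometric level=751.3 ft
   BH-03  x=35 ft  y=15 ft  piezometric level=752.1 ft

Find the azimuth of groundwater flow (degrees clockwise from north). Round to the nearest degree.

317°

With h = a·x + b·y + c and BH-01 as origin, the differences give:
  35·a + 60·b = -0.6
  10·a + 0·b = +0.2
Eliminate b (×0 and ×60, subtract): -600·a = -12.00 → a = ∂h/∂x = +0.02000
Back-substitute: b = ∂h/∂y = -0.02167.
Flow direction (−∇h) has components (-0.02000 E, +0.02167 N).
Azimuth = atan2(E, N) = atan2(-0.02000, +0.02167) = 317.3° ≈ 317°.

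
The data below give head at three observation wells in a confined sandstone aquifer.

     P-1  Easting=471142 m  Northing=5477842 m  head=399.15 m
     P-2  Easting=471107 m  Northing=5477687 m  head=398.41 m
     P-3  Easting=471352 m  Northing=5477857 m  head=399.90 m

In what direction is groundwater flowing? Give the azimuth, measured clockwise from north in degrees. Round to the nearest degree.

Taking P-1 as reference: P-2−P-1 = (-35, -155, -0.74); P-3−P-1 = (210, 15, +0.75).
Solve a·Δx + b·Δy = Δh: det = (-35)·15 − 210·(-155) = 32025.
∂h/∂x = [(-0.74)·15 − (+0.75)·(-155)] / 32025 = +0.003283
∂h/∂y = [(-35)·(+0.75) − 210·(-0.74)] / 32025 = +0.004033
Flow direction (−∇h) has components (-0.003283 E, -0.004033 N).
Azimuth = atan2(E, N) = atan2(-0.003283, -0.004033) = 219.2° ≈ 219°.

219°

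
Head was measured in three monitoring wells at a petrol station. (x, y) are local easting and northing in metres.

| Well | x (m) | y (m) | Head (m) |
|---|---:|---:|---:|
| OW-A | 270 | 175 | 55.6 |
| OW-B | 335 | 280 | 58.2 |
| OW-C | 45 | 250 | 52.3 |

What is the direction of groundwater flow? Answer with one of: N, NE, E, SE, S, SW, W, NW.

Taking OW-A as reference: OW-B−OW-A = (65, 105, +2.6); OW-C−OW-A = (-225, 75, -3.3).
Solve a·Δx + b·Δy = Δh: det = 65·75 − (-225)·105 = 28500.
∂h/∂x = [(+2.6)·75 − (-3.3)·105] / 28500 = +0.01900
∂h/∂y = [65·(-3.3) − (-225)·(+2.6)] / 28500 = +0.01300
Flow = −∇h = (-0.01900 east, -0.01300 north), which points southwest.

SW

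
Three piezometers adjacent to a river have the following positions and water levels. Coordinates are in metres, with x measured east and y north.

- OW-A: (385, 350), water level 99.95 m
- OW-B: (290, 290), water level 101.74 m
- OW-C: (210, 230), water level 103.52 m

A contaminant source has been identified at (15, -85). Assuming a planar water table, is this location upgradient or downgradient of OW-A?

upgradient

Differences from OW-A: to OW-B (Δx, Δy, Δh) = (-95, -60, +1.79); to OW-C = (-175, -120, +3.57).
Determinant of the coordinate differences = (-95)·(-120) − (-175)·(-60) = 900.
∂h/∂x = [(+1.79)·(-120) − (+3.57)·(-60)] / 900 = -0.0006667
∂h/∂y = [(-95)·(+3.57) − (-175)·(+1.79)] / 900 = -0.02878
Head at (15, -85) = 99.95 + (-0.0006667)·(-370) + (-0.02878)·(-435) = 112.72 m.
That is higher than the 99.95 m at OW-A, so the point is upgradient.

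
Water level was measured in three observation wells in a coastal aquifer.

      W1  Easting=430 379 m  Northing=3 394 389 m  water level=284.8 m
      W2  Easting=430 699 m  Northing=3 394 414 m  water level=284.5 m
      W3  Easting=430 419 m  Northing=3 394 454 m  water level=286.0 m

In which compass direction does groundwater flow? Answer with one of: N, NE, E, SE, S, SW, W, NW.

S

With h = a·x + b·y + c and W1 as origin, the differences give:
  320·a + 25·b = -0.3
  40·a + 65·b = +1.2
Eliminate b (×65 and ×25, subtract): 19800·a = -49.50 → a = ∂h/∂x = -0.002500
Back-substitute: b = ∂h/∂y = +0.02000.
Flow = −∇h = (+0.002500 east, -0.02000 north), which points south.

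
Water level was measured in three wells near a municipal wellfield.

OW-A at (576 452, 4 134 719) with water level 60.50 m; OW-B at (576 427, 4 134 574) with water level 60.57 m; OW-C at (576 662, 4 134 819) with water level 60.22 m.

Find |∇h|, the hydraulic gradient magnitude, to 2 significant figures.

Taking OW-A as reference: OW-B−OW-A = (-25, -145, +0.07); OW-C−OW-A = (210, 100, -0.28).
Solve a·Δx + b·Δy = Δh: det = (-25)·100 − 210·(-145) = 27950.
∂h/∂x = [(+0.07)·100 − (-0.28)·(-145)] / 27950 = -0.001202
∂h/∂y = [(-25)·(-0.28) − 210·(+0.07)] / 27950 = -0.0002755
|∇h| = √(-0.001202² + -0.0002755²) = 0.001233

0.0012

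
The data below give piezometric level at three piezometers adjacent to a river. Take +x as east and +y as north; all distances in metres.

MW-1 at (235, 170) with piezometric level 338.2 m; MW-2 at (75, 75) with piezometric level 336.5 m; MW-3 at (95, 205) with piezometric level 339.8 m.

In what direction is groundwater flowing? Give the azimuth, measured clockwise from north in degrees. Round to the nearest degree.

With h = a·x + b·y + c and MW-1 as origin, the differences give:
  (-160)·a + (-95)·b = -1.7
  (-140)·a + 35·b = +1.6
Eliminate b (×35 and ×(-95), subtract): -18900·a = 92.50 → a = ∂h/∂x = -0.004894
Back-substitute: b = ∂h/∂y = +0.02614.
Flow direction (−∇h) has components (+0.004894 E, -0.02614 N).
Azimuth = atan2(E, N) = atan2(+0.004894, -0.02614) = 169.4° ≈ 169°.

169°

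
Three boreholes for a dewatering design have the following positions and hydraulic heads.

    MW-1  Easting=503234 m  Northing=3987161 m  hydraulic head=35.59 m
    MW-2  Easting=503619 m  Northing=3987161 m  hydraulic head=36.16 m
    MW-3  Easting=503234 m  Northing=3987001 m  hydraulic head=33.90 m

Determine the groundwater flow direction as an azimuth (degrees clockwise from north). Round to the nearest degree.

∂h/∂x = (36.16 − 35.59) / (503619 − 503234) = +0.001481
∂h/∂y = (33.90 − 35.59) / (3987001 − 3987161) = +0.01056
Flow direction (−∇h) has components (-0.001481 E, -0.01056 N).
Azimuth = atan2(E, N) = atan2(-0.001481, -0.01056) = 188.0° ≈ 188°.

188°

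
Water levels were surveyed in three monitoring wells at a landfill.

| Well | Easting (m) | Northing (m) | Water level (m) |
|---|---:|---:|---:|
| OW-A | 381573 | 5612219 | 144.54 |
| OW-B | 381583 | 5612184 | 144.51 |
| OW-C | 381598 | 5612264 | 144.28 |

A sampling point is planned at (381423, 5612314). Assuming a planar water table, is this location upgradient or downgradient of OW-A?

upgradient

Taking OW-A as reference: OW-B−OW-A = (10, -35, -0.03); OW-C−OW-A = (25, 45, -0.26).
Solve a·Δx + b·Δy = Δh: det = 10·45 − 25·(-35) = 1325.
∂h/∂x = [(-0.03)·45 − (-0.26)·(-35)] / 1325 = -0.007887
∂h/∂y = [10·(-0.26) − 25·(-0.03)] / 1325 = -0.001396
Head at (381423, 5612314) = 144.54 + (-0.007887)·(-150) + (-0.001396)·(95) = 145.59 m.
That is higher than the 144.54 m at OW-A, so the point is upgradient.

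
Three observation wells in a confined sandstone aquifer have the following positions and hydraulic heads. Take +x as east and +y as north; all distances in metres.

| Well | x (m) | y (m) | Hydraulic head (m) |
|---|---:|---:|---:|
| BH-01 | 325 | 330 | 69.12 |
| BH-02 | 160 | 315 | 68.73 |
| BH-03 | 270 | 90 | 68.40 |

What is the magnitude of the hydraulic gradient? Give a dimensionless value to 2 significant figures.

0.0033

Taking BH-01 as reference: BH-02−BH-01 = (-165, -15, -0.39); BH-03−BH-01 = (-55, -240, -0.72).
Solve a·Δx + b·Δy = Δh: det = (-165)·(-240) − (-55)·(-15) = 38775.
∂h/∂x = [(-0.39)·(-240) − (-0.72)·(-15)] / 38775 = +0.002135
∂h/∂y = [(-165)·(-0.72) − (-55)·(-0.39)] / 38775 = +0.002511
|∇h| = √(0.002135² + 0.002511²) = 0.003296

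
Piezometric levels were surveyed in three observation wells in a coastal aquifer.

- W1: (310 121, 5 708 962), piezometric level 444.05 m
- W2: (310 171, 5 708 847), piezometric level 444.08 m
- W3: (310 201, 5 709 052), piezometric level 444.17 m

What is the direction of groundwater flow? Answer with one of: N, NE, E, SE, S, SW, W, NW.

W

Differences from W1: to W2 (Δx, Δy, Δh) = (50, -115, +0.03); to W3 = (80, 90, +0.12).
Determinant of the coordinate differences = 50·90 − 80·(-115) = 13700.
∂h/∂x = [(+0.03)·90 − (+0.12)·(-115)] / 13700 = +0.001204
∂h/∂y = [50·(+0.12) − 80·(+0.03)] / 13700 = +0.0002628
Flow = −∇h = (-0.001204 east, -0.0002628 north), which points west.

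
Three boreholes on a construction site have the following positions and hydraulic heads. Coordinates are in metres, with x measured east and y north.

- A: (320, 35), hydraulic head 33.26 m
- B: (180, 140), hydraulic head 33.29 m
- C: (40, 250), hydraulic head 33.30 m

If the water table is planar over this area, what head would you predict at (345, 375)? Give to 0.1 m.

Taking A as reference: B−A = (-140, 105, +0.03); C−A = (-280, 215, +0.04).
Determinant of the coordinate differences = (-140)·215 − (-280)·105 = -700.
∂h/∂x = [(+0.03)·215 − (+0.04)·105] / -700 = -0.003214
∂h/∂y = [(-140)·(+0.04) − (-280)·(+0.03)] / -700 = -0.004000
h(345, 375) = 33.26 + (-0.003214)·(25) + (-0.004000)·(340) = 33.26 -0.080 -1.360 = 31.820 m.

31.8 m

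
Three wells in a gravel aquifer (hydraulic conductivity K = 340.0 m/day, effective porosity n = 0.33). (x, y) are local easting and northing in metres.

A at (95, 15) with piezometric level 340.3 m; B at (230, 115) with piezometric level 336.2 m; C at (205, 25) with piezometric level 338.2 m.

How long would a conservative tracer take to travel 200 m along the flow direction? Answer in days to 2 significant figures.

Differences from A: to B (Δx, Δy, Δh) = (135, 100, -4.1); to C = (110, 10, -2.1).
Determinant of the coordinate differences = 135·10 − 110·100 = -9650.
∂h/∂x = [(-4.1)·10 − (-2.1)·100] / -9650 = -0.01751
∂h/∂y = [135·(-2.1) − 110·(-4.1)] / -9650 = -0.01736
|∇h| = √(-0.01751² + -0.01736²) = 0.02466
Seepage velocity v = K·i/n = 340.0 × 0.02466 / 0.33 = 25.41 m/day.
t = 200 / 25.41 = 7.871 days.

7.9 days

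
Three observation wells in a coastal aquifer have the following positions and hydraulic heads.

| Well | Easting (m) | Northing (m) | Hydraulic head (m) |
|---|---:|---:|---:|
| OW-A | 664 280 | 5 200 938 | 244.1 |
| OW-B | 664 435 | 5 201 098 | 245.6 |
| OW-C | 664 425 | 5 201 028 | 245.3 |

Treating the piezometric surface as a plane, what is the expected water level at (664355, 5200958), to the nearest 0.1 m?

244.6 m

Taking OW-A as reference: OW-B−OW-A = (155, 160, +1.5); OW-C−OW-A = (145, 90, +1.2).
Solve a·Δx + b·Δy = Δh: det = 155·90 − 145·160 = -9250.
∂h/∂x = [(+1.5)·90 − (+1.2)·160] / -9250 = +0.006162
∂h/∂y = [155·(+1.2) − 145·(+1.5)] / -9250 = +0.003405
h(664355, 5200958) = 244.1 + (+0.006162)·(75) + (+0.003405)·(20) = 244.1 +0.462 +0.068 = 244.630 m.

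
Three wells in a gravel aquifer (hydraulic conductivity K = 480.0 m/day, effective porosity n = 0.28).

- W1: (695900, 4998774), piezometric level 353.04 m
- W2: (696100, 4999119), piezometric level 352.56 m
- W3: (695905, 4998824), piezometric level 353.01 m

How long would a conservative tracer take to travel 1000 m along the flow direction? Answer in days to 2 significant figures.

340 days

Taking W1 as reference: W2−W1 = (200, 345, -0.48); W3−W1 = (5, 50, -0.03).
Determinant of the coordinate differences = 200·50 − 5·345 = 8275.
∂h/∂x = [(-0.48)·50 − (-0.03)·345] / 8275 = -0.001650
∂h/∂y = [200·(-0.03) − 5·(-0.48)] / 8275 = -0.0004350
|∇h| = √(-0.001650² + -0.0004350²) = 0.001706
Seepage velocity v = K·i/n = 480.0 × 0.001706 / 0.28 = 2.925 m/day.
t = 1000 / 2.925 = 341.9 days.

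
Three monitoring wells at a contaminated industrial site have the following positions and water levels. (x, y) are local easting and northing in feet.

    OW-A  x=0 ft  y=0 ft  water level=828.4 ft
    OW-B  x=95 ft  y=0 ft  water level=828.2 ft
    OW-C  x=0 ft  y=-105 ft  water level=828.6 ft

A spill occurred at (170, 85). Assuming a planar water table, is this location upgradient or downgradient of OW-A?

downgradient

∂h/∂x = (828.2 − 828.4) / (95 − 0) = -0.002105
∂h/∂y = (828.6 − 828.4) / (-105 − 0) = -0.001905
Head at (170, 85) = 828.4 + (-0.002105)·(170) + (-0.001905)·(85) = 827.88 ft.
That is lower than the 828.4 ft at OW-A, so the point is downgradient.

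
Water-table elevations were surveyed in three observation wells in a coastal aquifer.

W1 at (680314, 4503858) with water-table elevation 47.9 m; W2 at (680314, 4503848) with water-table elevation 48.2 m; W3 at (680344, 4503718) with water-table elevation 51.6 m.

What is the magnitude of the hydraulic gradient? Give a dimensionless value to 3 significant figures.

Taking W1 as reference: W2−W1 = (0, -10, +0.3); W3−W1 = (30, -140, +3.7).
Solve a·Δx + b·Δy = Δh: det = 0·(-140) − 30·(-10) = 300.
∂h/∂x = [(+0.3)·(-140) − (+3.7)·(-10)] / 300 = -0.01667
∂h/∂y = [0·(+3.7) − 30·(+0.3)] / 300 = -0.03000
|∇h| = √(-0.01667² + -0.03000²) = 0.03432

0.0343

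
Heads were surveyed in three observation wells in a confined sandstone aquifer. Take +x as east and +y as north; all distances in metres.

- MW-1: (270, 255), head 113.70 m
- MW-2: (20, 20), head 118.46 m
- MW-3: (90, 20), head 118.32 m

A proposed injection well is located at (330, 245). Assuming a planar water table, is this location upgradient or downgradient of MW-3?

Differences from MW-1: to MW-2 (Δx, Δy, Δh) = (-250, -235, +4.76); to MW-3 = (-180, -235, +4.62).
Solve a·Δx + b·Δy = Δh: det = (-250)·(-235) − (-180)·(-235) = 16450.
∂h/∂x = [(+4.76)·(-235) − (+4.62)·(-235)] / 16450 = -0.002000
∂h/∂y = [(-250)·(+4.62) − (-180)·(+4.76)] / 16450 = -0.01813
Head at (330, 245) = 113.70 + (-0.002000)·(60) + (-0.01813)·(-10) = 113.76 m.
That is lower than the 118.32 m at MW-3, so the point is downgradient.

downgradient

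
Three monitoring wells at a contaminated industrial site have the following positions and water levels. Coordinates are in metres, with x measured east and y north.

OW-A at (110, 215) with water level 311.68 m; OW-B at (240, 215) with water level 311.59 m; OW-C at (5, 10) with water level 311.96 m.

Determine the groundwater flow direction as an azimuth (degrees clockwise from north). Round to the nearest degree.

034°

Taking OW-A as reference: OW-B−OW-A = (130, 0, -0.09); OW-C−OW-A = (-105, -205, +0.28).
Solve a·Δx + b·Δy = Δh: det = 130·(-205) − (-105)·0 = -26650.
∂h/∂x = [(-0.09)·(-205) − (+0.28)·0] / -26650 = -0.0006923
∂h/∂y = [130·(+0.28) − (-105)·(-0.09)] / -26650 = -0.001011
Flow direction (−∇h) has components (+0.0006923 E, +0.001011 N).
Azimuth = atan2(E, N) = atan2(+0.0006923, +0.001011) = 34.4° ≈ 034°.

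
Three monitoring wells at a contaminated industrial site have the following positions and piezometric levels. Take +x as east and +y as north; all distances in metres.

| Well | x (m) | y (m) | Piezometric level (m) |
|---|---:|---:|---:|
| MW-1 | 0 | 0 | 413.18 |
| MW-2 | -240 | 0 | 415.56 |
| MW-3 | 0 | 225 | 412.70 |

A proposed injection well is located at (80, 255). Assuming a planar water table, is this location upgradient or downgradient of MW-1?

∂h/∂x = (415.56 − 413.18) / (-240 − 0) = -0.009917
∂h/∂y = (412.70 − 413.18) / (225 − 0) = -0.002133
Head at (80, 255) = 413.18 + (-0.009917)·(80) + (-0.002133)·(255) = 411.84 m.
That is lower than the 413.18 m at MW-1, so the point is downgradient.

downgradient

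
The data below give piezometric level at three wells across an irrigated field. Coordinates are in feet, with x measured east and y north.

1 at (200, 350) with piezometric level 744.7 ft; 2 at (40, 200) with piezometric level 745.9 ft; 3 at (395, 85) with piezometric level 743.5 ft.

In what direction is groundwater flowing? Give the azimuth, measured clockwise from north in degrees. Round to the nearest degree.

Taking 1 as reference: 2−1 = (-160, -150, +1.2); 3−1 = (195, -265, -1.2).
Determinant of the coordinate differences = (-160)·(-265) − 195·(-150) = 71650.
∂h/∂x = [(+1.2)·(-265) − (-1.2)·(-150)] / 71650 = -0.006950
∂h/∂y = [(-160)·(-1.2) − 195·(+1.2)] / 71650 = -0.0005862
Flow direction (−∇h) has components (+0.006950 E, +0.0005862 N).
Azimuth = atan2(E, N) = atan2(+0.006950, +0.0005862) = 85.2° ≈ 085°.

085°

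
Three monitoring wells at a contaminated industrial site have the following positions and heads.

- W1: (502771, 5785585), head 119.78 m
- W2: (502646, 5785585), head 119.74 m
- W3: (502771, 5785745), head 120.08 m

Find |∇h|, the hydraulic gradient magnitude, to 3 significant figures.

0.00190

∂h/∂x = (119.74 − 119.78) / (502646 − 502771) = +0.0003200
∂h/∂y = (120.08 − 119.78) / (5785745 − 5785585) = +0.001875
|∇h| = √(0.0003200² + 0.001875²) = 0.001902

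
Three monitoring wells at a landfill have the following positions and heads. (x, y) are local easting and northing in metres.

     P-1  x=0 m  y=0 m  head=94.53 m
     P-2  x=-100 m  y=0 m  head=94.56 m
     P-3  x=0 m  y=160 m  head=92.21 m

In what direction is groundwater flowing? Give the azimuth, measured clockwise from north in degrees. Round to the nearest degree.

001°

∂h/∂x = (94.56 − 94.53) / (-100 − 0) = -0.0003000
∂h/∂y = (92.21 − 94.53) / (160 − 0) = -0.01450
Flow direction (−∇h) has components (+0.0003000 E, +0.01450 N).
Azimuth = atan2(E, N) = atan2(+0.0003000, +0.01450) = 1.2° ≈ 001°.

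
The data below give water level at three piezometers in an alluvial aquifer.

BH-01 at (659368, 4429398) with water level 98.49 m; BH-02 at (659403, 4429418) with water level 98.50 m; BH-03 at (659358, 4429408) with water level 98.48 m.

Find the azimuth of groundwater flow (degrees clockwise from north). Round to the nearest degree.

Three-point gradient (reference BH-01): Δ to BH-02 = (35, 20, +0.01), Δ to BH-03 = (-10, 10, -0.01).
∂h/∂x = +0.0005455, ∂h/∂y = -0.0004545 (det = 550).
Flow direction (−∇h) has components (-0.0005455 E, +0.0004545 N).
Azimuth = atan2(E, N) = atan2(-0.0005455, +0.0004545) = 309.8° ≈ 310°.

310°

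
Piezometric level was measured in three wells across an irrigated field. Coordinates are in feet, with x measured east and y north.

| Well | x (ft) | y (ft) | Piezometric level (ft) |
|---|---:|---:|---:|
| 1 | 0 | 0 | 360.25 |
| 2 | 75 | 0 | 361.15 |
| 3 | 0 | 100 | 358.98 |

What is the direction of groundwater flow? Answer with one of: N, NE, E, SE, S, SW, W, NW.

∂h/∂x = (361.15 − 360.25) / (75 − 0) = +0.01200
∂h/∂y = (358.98 − 360.25) / (100 − 0) = -0.01270
Flow = −∇h = (-0.01200 east, +0.01270 north), which points northwest.

NW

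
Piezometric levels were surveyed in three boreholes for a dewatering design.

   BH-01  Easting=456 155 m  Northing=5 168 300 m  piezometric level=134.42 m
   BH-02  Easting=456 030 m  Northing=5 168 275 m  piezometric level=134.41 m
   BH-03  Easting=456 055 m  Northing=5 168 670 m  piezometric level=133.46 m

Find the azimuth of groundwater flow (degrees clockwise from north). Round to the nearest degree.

347°

Differences from BH-01: to BH-02 (Δx, Δy, Δh) = (-125, -25, -0.01); to BH-03 = (-100, 370, -0.96).
Determinant of the coordinate differences = (-125)·370 − (-100)·(-25) = -48750.
∂h/∂x = [(-0.01)·370 − (-0.96)·(-25)] / -48750 = +0.0005682
∂h/∂y = [(-125)·(-0.96) − (-100)·(-0.01)] / -48750 = -0.002441
Flow direction (−∇h) has components (-0.0005682 E, +0.002441 N).
Azimuth = atan2(E, N) = atan2(-0.0005682, +0.002441) = 346.9° ≈ 347°.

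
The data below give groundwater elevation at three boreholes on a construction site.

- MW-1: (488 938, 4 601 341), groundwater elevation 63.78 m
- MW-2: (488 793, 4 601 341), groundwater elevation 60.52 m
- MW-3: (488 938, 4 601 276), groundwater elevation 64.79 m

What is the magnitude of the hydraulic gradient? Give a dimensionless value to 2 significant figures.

∂h/∂x = (60.52 − 63.78) / (488793 − 488938) = +0.02248
∂h/∂y = (64.79 − 63.78) / (4601276 − 4601341) = -0.01554
|∇h| = √(0.02248² + -0.01554²) = 0.02733

0.027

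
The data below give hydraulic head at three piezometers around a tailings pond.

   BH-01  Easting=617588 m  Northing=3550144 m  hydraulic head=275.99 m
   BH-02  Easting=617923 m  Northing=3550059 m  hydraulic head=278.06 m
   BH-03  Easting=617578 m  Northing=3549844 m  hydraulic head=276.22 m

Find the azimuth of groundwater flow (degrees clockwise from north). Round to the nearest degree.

Taking BH-01 as reference: BH-02−BH-01 = (335, -85, +2.07); BH-03−BH-01 = (-10, -300, +0.23).
Determinant of the coordinate differences = 335·(-300) − (-10)·(-85) = -101350.
∂h/∂x = [(+2.07)·(-300) − (+0.23)·(-85)] / -101350 = +0.005934
∂h/∂y = [335·(+0.23) − (-10)·(+2.07)] / -101350 = -0.0009645
Flow direction (−∇h) has components (-0.005934 E, +0.0009645 N).
Azimuth = atan2(E, N) = atan2(-0.005934, +0.0009645) = 279.2° ≈ 279°.

279°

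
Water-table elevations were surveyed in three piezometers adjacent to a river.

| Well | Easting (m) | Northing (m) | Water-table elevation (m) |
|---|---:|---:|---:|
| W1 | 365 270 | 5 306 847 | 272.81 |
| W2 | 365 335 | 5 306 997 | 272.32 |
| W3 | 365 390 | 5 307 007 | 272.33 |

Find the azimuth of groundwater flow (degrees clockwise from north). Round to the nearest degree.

347°

With h = a·x + b·y + c and W1 as origin, the differences give:
  65·a + 150·b = -0.49
  120·a + 160·b = -0.48
Eliminate b (×160 and ×150, subtract): -7600·a = -6.400 → a = ∂h/∂x = +0.0008421
Back-substitute: b = ∂h/∂y = -0.003632.
Flow direction (−∇h) has components (-0.0008421 E, +0.003632 N).
Azimuth = atan2(E, N) = atan2(-0.0008421, +0.003632) = 346.9° ≈ 347°.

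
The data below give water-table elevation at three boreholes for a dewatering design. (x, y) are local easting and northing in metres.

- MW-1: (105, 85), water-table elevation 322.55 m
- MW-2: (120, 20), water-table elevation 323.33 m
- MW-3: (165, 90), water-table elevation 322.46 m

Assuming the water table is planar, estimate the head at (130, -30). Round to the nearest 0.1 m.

With h = a·x + b·y + c and MW-1 as origin, the differences give:
  15·a + (-65)·b = +0.78
  60·a + 5·b = -0.09
Eliminate b (×5 and ×(-65), subtract): 3975·a = -1.950 → a = ∂h/∂x = -0.0004906
Back-substitute: b = ∂h/∂y = -0.01211.
h(130, -30) = 322.55 + (-0.0004906)·(25) + (-0.01211)·(-115) = 322.55 -0.012 +1.393 = 323.931 m.

323.9 m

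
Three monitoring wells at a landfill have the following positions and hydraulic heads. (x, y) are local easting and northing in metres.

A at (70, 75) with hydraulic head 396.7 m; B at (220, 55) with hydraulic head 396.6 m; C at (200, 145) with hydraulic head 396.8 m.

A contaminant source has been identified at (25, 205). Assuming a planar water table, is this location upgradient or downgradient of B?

upgradient

With h = a·x + b·y + c and A as origin, the differences give:
  150·a + (-20)·b = -0.1
  130·a + 70·b = +0.1
Eliminate b (×70 and ×(-20), subtract): 13100·a = -5.00 → a = ∂h/∂x = -0.0003817
Back-substitute: b = ∂h/∂y = +0.002137.
Head at (25, 205) = 396.7 + (-0.0003817)·(-45) + (+0.002137)·(130) = 397.00 m.
That is higher than the 396.6 m at B, so the point is upgradient.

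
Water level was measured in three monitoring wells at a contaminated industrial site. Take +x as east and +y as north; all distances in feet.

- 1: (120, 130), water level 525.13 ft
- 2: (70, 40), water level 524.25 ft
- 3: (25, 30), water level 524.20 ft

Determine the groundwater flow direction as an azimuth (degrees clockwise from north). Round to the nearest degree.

With h = a·x + b·y + c and 1 as origin, the differences give:
  (-50)·a + (-90)·b = -0.88
  (-95)·a + (-100)·b = -0.93
Eliminate b (×(-100) and ×(-90), subtract): -3550·a = 4.300 → a = ∂h/∂x = -0.001211
Back-substitute: b = ∂h/∂y = +0.01045.
Flow direction (−∇h) has components (+0.001211 E, -0.01045 N).
Azimuth = atan2(E, N) = atan2(+0.001211, -0.01045) = 173.4° ≈ 173°.

173°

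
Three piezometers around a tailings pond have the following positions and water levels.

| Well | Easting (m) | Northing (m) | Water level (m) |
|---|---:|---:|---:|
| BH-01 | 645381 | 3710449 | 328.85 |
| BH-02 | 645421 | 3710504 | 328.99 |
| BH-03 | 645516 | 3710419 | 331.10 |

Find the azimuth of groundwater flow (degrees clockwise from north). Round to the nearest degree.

299°

With h = a·x + b·y + c and BH-01 as origin, the differences give:
  40·a + 55·b = +0.14
  135·a + (-30)·b = +2.25
Eliminate b (×(-30) and ×55, subtract): -8625·a = -127.950 → a = ∂h/∂x = +0.01483
Back-substitute: b = ∂h/∂y = -0.008243.
Flow direction (−∇h) has components (-0.01483 E, +0.008243 N).
Azimuth = atan2(E, N) = atan2(-0.01483, +0.008243) = 299.1° ≈ 299°.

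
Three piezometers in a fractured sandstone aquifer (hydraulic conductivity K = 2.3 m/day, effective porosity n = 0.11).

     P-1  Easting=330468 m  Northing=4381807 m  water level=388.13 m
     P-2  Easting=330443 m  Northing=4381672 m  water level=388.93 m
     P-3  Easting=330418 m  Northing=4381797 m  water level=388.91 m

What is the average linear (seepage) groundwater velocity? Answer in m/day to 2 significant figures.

0.32 m/day

Taking P-1 as reference: P-2−P-1 = (-25, -135, +0.80); P-3−P-1 = (-50, -10, +0.78).
Solve a·Δx + b·Δy = Δh: det = (-25)·(-10) − (-50)·(-135) = -6500.
∂h/∂x = [(+0.80)·(-10) − (+0.78)·(-135)] / -6500 = -0.01497
∂h/∂y = [(-25)·(+0.78) − (-50)·(+0.80)] / -6500 = -0.003154
|∇h| = √(-0.01497² + -0.003154²) = 0.0153
Seepage velocity v = K·i/n = 2.3 × 0.0153 / 0.11 = 0.3199 m/day.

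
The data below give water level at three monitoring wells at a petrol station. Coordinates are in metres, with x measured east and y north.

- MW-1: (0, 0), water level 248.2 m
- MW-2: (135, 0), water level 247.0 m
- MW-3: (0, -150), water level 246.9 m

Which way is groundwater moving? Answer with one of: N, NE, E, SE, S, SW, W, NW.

SE

∂h/∂x = (247.0 − 248.2) / (135 − 0) = -0.008889
∂h/∂y = (246.9 − 248.2) / (-150 − 0) = +0.008667
Flow = −∇h = (+0.008889 east, -0.008667 north), which points southeast.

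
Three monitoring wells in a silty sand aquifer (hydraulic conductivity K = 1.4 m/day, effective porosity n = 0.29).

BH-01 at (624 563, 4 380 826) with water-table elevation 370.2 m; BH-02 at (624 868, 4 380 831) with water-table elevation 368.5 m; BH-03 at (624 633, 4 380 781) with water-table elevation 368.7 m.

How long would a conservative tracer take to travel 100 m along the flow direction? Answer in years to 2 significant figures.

2.3 years

Differences from BH-01: to BH-02 (Δx, Δy, Δh) = (305, 5, -1.7); to BH-03 = (70, -45, -1.5).
Solve a·Δx + b·Δy = Δh: det = 305·(-45) − 70·5 = -14075.
∂h/∂x = [(-1.7)·(-45) − (-1.5)·5] / -14075 = -0.005968
∂h/∂y = [305·(-1.5) − 70·(-1.7)] / -14075 = +0.02405
|∇h| = √(-0.005968² + 0.02405²) = 0.02478
Seepage velocity v = K·i/n = 1.4 × 0.02478 / 0.29 = 0.1196 m/day.
t = 100 / 0.1196 = 836.1 days = 2.29 years.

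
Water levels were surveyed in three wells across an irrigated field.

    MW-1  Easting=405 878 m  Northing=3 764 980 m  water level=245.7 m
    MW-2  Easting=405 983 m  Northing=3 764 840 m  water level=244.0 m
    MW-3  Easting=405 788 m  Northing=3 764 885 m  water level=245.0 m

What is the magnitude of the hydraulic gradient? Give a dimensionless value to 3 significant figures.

0.0104

Taking MW-1 as reference: MW-2−MW-1 = (105, -140, -1.7); MW-3−MW-1 = (-90, -95, -0.7).
Determinant of the coordinate differences = 105·(-95) − (-90)·(-140) = -22575.
∂h/∂x = [(-1.7)·(-95) − (-0.7)·(-140)] / -22575 = -0.002813
∂h/∂y = [105·(-0.7) − (-90)·(-1.7)] / -22575 = +0.01003
|∇h| = √(-0.002813² + 0.01003²) = 0.01042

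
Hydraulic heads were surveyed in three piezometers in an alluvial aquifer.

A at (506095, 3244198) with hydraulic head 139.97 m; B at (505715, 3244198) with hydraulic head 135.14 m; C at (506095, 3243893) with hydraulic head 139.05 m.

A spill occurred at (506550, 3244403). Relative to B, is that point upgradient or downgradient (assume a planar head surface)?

∂h/∂x = (135.14 − 139.97) / (505715 − 506095) = +0.01271
∂h/∂y = (139.05 − 139.97) / (3243893 − 3244198) = +0.003016
Head at (506550, 3244403) = 139.97 + (+0.01271)·(455) + (+0.003016)·(205) = 146.37 m.
That is higher than the 135.14 m at B, so the point is upgradient.

upgradient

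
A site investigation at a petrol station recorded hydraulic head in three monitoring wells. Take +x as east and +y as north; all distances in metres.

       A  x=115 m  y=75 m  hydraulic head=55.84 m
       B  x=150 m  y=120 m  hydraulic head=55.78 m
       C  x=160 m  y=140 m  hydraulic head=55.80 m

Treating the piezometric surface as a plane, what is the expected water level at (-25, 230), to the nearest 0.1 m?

Differences from A: to B (Δx, Δy, Δh) = (35, 45, -0.06); to C = (45, 65, -0.04).
Determinant of the coordinate differences = 35·65 − 45·45 = 250.
∂h/∂x = [(-0.06)·65 − (-0.04)·45] / 250 = -0.008400
∂h/∂y = [35·(-0.04) − 45·(-0.06)] / 250 = +0.005200
h(-25, 230) = 55.84 + (-0.008400)·(-140) + (+0.005200)·(155) = 55.84 +1.176 +0.806 = 57.822 m.

57.8 m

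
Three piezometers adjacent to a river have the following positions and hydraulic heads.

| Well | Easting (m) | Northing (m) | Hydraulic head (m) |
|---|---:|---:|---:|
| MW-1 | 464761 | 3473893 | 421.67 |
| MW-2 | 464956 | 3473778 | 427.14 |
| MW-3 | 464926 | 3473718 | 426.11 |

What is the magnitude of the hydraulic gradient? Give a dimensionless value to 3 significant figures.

0.0296

With h = a·x + b·y + c and MW-1 as origin, the differences give:
  195·a + (-115)·b = +5.47
  165·a + (-175)·b = +4.44
Eliminate b (×(-175) and ×(-115), subtract): -15150·a = -446.650 → a = ∂h/∂x = +0.02948
Back-substitute: b = ∂h/∂y = +0.002426.
|∇h| = √(0.02948² + 0.002426²) = 0.02958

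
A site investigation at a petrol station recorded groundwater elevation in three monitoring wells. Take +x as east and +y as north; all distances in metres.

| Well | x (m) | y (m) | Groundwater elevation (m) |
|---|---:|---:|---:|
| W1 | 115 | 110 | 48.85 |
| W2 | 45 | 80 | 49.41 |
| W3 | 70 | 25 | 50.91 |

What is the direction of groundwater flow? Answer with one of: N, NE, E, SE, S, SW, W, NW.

N

With h = a·x + b·y + c and W1 as origin, the differences give:
  (-70)·a + (-30)·b = +0.56
  (-45)·a + (-85)·b = +2.06
Eliminate b (×(-85) and ×(-30), subtract): 4600·a = 14.200 → a = ∂h/∂x = +0.003087
Back-substitute: b = ∂h/∂y = -0.02587.
Flow = −∇h = (-0.003087 east, +0.02587 north), which points north.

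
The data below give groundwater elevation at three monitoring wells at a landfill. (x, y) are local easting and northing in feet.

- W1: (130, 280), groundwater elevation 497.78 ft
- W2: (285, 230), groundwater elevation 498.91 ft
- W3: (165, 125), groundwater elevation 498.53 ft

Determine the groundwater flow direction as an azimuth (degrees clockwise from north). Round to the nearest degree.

299°

Taking W1 as reference: W2−W1 = (155, -50, +1.13); W3−W1 = (35, -155, +0.75).
Solve a·Δx + b·Δy = Δh: det = 155·(-155) − 35·(-50) = -22275.
∂h/∂x = [(+1.13)·(-155) − (+0.75)·(-50)] / -22275 = +0.006180
∂h/∂y = [155·(+0.75) − 35·(+1.13)] / -22275 = -0.003443
Flow direction (−∇h) has components (-0.006180 E, +0.003443 N).
Azimuth = atan2(E, N) = atan2(-0.006180, +0.003443) = 299.1° ≈ 299°.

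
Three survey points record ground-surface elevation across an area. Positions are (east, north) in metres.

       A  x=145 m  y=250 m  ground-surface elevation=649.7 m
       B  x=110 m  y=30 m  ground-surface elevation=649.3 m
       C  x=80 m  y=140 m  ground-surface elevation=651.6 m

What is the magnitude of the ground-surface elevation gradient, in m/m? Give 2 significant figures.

Taking A as reference: B−A = (-35, -220, -0.4); C−A = (-65, -110, +1.9).
Solve a·Δx + b·Δy = Δz: det = (-35)·(-110) − (-65)·(-220) = -10450.
∂z/∂x = [(-0.4)·(-110) − (+1.9)·(-220)] / -10450 = -0.04421
∂z/∂y = [(-35)·(+1.9) − (-65)·(-0.4)] / -10450 = +0.008852
|∇f| = √(-0.04421² + 0.008852²) = 0.04509 m/m

0.045 m/m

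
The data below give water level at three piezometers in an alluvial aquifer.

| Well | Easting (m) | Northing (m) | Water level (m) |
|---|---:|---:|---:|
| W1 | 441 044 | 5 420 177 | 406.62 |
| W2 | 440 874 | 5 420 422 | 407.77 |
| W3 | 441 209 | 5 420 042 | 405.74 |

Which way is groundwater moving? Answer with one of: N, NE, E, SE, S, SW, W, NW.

With h = a·x + b·y + c and W1 as origin, the differences give:
  (-170)·a + 245·b = +1.15
  165·a + (-135)·b = -0.88
Eliminate b (×(-135) and ×245, subtract): -17475·a = 60.350 → a = ∂h/∂x = -0.003454
Back-substitute: b = ∂h/∂y = +0.002298.
Flow = −∇h = (+0.003454 east, -0.002298 north), which points southeast.

SE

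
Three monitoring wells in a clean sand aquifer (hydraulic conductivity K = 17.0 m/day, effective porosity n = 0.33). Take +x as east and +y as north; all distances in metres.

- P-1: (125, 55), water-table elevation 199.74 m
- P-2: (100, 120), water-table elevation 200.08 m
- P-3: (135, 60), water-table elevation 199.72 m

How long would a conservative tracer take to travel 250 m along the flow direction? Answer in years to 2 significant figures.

2.5 years

Taking P-1 as reference: P-2−P-1 = (-25, 65, +0.34); P-3−P-1 = (10, 5, -0.02).
Solve a·Δx + b·Δy = Δh: det = (-25)·5 − 10·65 = -775.
∂h/∂x = [(+0.34)·5 − (-0.02)·65] / -775 = -0.003871
∂h/∂y = [(-25)·(-0.02) − 10·(+0.34)] / -775 = +0.003742
|∇h| = √(-0.003871² + 0.003742²) = 0.005384
Seepage velocity v = K·i/n = 17.0 × 0.005384 / 0.33 = 0.2774 m/day.
t = 250 / 0.2774 = 901.2 days = 2.47 years.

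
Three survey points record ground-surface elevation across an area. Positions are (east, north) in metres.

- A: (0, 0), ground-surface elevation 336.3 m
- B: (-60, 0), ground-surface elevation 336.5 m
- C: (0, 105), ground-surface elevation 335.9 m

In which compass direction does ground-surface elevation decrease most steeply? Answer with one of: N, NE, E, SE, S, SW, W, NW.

NE

∂z/∂x = (336.5 − 336.3) / (-60 − 0) = -0.003333
∂z/∂y = (335.9 − 336.3) / (105 − 0) = -0.003810
Steepest decrease is along −∇f = (+0.003333 E, +0.003810 N) → northeast.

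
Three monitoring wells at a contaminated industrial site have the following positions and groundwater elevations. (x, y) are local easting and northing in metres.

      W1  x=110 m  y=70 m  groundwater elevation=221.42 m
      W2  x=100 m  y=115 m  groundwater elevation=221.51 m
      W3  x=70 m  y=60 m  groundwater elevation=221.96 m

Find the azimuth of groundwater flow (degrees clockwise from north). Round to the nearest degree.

086°

With h = a·x + b·y + c and W1 as origin, the differences give:
  (-10)·a + 45·b = +0.09
  (-40)·a + (-10)·b = +0.54
Eliminate b (×(-10) and ×45, subtract): 1900·a = -25.200 → a = ∂h/∂x = -0.01326
Back-substitute: b = ∂h/∂y = -0.0009474.
Flow direction (−∇h) has components (+0.01326 E, +0.0009474 N).
Azimuth = atan2(E, N) = atan2(+0.01326, +0.0009474) = 85.9° ≈ 086°.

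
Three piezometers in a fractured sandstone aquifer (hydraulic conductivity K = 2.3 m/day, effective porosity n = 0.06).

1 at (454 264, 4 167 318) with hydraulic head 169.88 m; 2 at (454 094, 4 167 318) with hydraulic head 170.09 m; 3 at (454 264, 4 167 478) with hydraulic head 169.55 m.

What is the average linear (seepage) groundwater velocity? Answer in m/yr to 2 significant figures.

34 m/yr

∂h/∂x = (170.09 − 169.88) / (454094 − 454264) = -0.001235
∂h/∂y = (169.55 − 169.88) / (4167478 − 4167318) = -0.002062
|∇h| = √(-0.001235² + -0.002062²) = 0.002404
Seepage velocity v = K·i/n = 2.3 × 0.002404 / 0.06 = 0.09215 m/day = 33.66 m/yr.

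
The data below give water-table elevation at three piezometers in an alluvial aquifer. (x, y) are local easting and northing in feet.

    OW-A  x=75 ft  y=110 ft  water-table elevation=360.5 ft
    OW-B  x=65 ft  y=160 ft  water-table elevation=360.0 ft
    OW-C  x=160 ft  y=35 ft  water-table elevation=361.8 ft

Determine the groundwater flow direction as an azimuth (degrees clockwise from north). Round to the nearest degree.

317°

Taking OW-A as reference: OW-B−OW-A = (-10, 50, -0.5); OW-C−OW-A = (85, -75, +1.3).
Solve a·Δx + b·Δy = Δh: det = (-10)·(-75) − 85·50 = -3500.
∂h/∂x = [(-0.5)·(-75) − (+1.3)·50] / -3500 = +0.007857
∂h/∂y = [(-10)·(+1.3) − 85·(-0.5)] / -3500 = -0.008429
Flow direction (−∇h) has components (-0.007857 E, +0.008429 N).
Azimuth = atan2(E, N) = atan2(-0.007857, +0.008429) = 317.0° ≈ 317°.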